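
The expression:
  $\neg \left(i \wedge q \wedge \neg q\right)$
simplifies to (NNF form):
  $\text{True}$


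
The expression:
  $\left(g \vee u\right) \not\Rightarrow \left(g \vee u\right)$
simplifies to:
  $\text{False}$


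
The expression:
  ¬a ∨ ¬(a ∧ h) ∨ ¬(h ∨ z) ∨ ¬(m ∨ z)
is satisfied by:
  {z: False, h: False, a: False, m: False}
  {m: True, z: False, h: False, a: False}
  {z: True, m: False, h: False, a: False}
  {m: True, z: True, h: False, a: False}
  {a: True, m: False, z: False, h: False}
  {a: True, m: True, z: False, h: False}
  {a: True, z: True, m: False, h: False}
  {a: True, m: True, z: True, h: False}
  {h: True, a: False, z: False, m: False}
  {h: True, m: True, a: False, z: False}
  {h: True, z: True, a: False, m: False}
  {m: True, h: True, z: True, a: False}
  {h: True, a: True, m: False, z: False}


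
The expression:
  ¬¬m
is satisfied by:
  {m: True}


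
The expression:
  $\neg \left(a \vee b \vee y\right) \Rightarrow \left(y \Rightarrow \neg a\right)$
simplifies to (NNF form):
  $\text{True}$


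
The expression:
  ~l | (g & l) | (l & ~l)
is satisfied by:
  {g: True, l: False}
  {l: False, g: False}
  {l: True, g: True}


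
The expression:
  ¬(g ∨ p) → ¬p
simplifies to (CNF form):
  True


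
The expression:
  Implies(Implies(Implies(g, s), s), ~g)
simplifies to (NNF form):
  ~g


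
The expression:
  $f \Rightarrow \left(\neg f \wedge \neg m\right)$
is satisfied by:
  {f: False}


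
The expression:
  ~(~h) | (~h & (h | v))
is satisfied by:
  {v: True, h: True}
  {v: True, h: False}
  {h: True, v: False}


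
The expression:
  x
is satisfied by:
  {x: True}


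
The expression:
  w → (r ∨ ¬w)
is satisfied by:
  {r: True, w: False}
  {w: False, r: False}
  {w: True, r: True}


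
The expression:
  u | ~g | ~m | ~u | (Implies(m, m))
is always true.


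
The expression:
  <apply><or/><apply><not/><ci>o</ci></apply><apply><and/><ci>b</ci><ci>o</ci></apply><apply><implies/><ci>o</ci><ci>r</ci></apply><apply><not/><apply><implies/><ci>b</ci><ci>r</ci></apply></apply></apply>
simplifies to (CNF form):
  <apply><or/><ci>b</ci><ci>r</ci><apply><not/><ci>o</ci></apply></apply>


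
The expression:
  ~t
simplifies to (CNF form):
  ~t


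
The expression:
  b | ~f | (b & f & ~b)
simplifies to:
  b | ~f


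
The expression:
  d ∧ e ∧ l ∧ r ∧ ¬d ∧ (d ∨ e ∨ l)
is never true.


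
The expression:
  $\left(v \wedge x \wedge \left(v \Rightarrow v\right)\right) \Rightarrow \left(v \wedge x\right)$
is always true.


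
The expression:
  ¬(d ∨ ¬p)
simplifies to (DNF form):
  p ∧ ¬d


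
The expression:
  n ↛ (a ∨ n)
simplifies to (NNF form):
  False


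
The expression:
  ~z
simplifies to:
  ~z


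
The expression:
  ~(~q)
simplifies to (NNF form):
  q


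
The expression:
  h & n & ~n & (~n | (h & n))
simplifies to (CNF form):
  False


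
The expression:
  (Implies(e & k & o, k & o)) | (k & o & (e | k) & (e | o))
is always true.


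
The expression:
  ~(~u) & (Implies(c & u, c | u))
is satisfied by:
  {u: True}


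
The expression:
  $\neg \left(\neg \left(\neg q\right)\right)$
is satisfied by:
  {q: False}


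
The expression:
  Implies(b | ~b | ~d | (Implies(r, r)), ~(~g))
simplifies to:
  g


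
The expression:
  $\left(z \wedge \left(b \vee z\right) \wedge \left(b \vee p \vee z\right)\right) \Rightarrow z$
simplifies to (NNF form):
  $\text{True}$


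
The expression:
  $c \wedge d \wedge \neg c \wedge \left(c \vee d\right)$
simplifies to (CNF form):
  $\text{False}$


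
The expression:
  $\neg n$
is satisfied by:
  {n: False}


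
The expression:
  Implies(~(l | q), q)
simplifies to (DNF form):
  l | q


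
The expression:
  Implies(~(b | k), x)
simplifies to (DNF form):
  b | k | x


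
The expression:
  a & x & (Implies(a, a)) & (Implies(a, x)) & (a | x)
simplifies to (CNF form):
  a & x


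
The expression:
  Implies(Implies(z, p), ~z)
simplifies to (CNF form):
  ~p | ~z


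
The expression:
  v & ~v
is never true.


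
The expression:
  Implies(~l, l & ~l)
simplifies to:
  l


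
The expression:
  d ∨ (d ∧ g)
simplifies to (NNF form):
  d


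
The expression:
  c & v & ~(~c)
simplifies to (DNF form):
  c & v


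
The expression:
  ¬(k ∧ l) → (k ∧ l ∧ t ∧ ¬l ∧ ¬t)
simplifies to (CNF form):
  k ∧ l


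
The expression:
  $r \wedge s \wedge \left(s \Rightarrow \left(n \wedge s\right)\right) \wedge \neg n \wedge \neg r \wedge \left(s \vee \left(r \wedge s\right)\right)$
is never true.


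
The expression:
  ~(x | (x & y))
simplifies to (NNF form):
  ~x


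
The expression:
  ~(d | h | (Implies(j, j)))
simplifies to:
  False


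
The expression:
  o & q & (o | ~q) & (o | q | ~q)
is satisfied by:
  {o: True, q: True}


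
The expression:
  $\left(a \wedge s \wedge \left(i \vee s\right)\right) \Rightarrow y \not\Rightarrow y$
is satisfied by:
  {s: False, a: False}
  {a: True, s: False}
  {s: True, a: False}


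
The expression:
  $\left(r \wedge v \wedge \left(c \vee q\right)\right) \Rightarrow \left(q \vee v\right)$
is always true.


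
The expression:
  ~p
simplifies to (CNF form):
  ~p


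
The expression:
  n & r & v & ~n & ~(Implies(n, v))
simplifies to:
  False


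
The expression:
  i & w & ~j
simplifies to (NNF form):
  i & w & ~j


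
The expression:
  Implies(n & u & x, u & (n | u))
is always true.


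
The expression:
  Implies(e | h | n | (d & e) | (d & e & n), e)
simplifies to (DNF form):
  e | (~h & ~n)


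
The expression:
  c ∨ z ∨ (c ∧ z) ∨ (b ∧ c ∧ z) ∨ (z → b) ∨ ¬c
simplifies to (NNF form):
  True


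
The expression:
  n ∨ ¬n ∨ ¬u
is always true.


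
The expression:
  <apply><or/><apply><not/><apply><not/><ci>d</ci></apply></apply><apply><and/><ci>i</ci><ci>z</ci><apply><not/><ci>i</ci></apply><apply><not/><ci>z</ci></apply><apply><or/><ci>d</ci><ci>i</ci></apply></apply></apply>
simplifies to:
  <ci>d</ci>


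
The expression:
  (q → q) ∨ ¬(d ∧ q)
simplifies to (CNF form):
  True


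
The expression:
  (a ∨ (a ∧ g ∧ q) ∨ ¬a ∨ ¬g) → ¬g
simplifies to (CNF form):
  ¬g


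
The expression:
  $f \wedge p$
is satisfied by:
  {p: True, f: True}


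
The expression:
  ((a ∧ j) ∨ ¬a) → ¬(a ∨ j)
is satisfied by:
  {j: False}


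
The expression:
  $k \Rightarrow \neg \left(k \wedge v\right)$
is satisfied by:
  {k: False, v: False}
  {v: True, k: False}
  {k: True, v: False}


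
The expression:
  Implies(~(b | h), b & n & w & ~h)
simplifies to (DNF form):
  b | h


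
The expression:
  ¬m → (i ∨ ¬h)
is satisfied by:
  {i: True, m: True, h: False}
  {i: True, h: False, m: False}
  {m: True, h: False, i: False}
  {m: False, h: False, i: False}
  {i: True, m: True, h: True}
  {i: True, h: True, m: False}
  {m: True, h: True, i: False}


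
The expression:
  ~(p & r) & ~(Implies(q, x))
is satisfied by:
  {q: True, x: False, p: False, r: False}
  {r: True, q: True, x: False, p: False}
  {p: True, q: True, x: False, r: False}


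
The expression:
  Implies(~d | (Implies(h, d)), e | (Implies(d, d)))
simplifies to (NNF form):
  True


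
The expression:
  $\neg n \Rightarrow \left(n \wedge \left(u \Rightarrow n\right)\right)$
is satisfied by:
  {n: True}


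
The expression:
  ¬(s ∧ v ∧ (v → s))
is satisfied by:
  {s: False, v: False}
  {v: True, s: False}
  {s: True, v: False}


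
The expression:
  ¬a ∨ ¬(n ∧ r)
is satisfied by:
  {r: False, n: False, a: False}
  {a: True, r: False, n: False}
  {n: True, r: False, a: False}
  {a: True, n: True, r: False}
  {r: True, a: False, n: False}
  {a: True, r: True, n: False}
  {n: True, r: True, a: False}


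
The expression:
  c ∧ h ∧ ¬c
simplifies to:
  False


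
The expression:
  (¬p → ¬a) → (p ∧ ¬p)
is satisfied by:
  {a: True, p: False}


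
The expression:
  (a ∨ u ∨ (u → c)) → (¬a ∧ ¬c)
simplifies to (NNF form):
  ¬a ∧ ¬c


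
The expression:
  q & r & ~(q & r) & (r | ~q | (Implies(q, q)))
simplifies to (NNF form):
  False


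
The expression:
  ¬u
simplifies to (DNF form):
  ¬u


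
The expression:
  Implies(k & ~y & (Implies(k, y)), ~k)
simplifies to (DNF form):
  True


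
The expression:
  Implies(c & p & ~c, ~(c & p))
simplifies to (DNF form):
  True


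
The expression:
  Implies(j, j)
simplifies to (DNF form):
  True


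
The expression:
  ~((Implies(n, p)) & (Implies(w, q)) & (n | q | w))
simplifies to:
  (n & ~p) | (w & ~q) | (~n & ~q)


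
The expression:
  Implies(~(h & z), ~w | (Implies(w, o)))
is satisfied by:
  {z: True, o: True, h: True, w: False}
  {z: True, o: True, h: False, w: False}
  {o: True, h: True, z: False, w: False}
  {o: True, z: False, h: False, w: False}
  {z: True, h: True, o: False, w: False}
  {z: True, h: False, o: False, w: False}
  {h: True, z: False, o: False, w: False}
  {h: False, z: False, o: False, w: False}
  {w: True, z: True, o: True, h: True}
  {w: True, z: True, o: True, h: False}
  {w: True, o: True, h: True, z: False}
  {w: True, o: True, h: False, z: False}
  {w: True, z: True, h: True, o: False}


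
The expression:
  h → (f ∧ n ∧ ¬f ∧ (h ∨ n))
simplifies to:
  ¬h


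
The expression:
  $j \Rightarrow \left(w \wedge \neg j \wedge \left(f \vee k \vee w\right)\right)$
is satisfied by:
  {j: False}


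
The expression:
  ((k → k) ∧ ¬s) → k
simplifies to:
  k ∨ s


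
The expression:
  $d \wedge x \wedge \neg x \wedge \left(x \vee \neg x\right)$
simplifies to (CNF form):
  $\text{False}$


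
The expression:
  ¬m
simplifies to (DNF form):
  ¬m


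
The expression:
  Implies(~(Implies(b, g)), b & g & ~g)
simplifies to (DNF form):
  g | ~b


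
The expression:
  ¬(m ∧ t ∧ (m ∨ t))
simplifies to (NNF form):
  ¬m ∨ ¬t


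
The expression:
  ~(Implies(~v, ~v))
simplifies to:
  False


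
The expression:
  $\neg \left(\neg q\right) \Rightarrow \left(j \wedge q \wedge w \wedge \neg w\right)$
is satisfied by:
  {q: False}


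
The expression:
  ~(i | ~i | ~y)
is never true.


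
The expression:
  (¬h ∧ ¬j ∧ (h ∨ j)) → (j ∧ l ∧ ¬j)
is always true.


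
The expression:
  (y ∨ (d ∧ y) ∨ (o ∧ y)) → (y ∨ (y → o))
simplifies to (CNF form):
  True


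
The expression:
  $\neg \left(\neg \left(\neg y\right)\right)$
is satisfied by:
  {y: False}


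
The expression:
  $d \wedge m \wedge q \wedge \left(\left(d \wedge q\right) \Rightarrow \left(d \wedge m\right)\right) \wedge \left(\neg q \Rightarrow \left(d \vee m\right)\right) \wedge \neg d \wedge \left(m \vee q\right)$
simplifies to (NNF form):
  $\text{False}$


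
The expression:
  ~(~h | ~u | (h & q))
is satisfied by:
  {h: True, u: True, q: False}


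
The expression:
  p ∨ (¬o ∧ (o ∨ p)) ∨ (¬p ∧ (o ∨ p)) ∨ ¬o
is always true.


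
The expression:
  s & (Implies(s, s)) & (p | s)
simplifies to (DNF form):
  s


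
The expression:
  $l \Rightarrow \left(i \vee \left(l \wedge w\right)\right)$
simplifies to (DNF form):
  $i \vee w \vee \neg l$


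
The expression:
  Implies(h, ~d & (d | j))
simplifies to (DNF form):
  ~h | (j & ~d)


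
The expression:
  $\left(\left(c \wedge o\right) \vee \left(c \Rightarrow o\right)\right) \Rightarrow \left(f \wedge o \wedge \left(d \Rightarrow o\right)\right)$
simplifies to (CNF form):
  $\left(c \vee f\right) \wedge \left(c \vee o\right) \wedge \left(f \vee \neg o\right) \wedge \left(o \vee \neg o\right)$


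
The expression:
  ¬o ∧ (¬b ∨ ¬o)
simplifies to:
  ¬o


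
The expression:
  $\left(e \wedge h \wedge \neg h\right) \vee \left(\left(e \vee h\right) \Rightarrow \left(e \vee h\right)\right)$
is always true.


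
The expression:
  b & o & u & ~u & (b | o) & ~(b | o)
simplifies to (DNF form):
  False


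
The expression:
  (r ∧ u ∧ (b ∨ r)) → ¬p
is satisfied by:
  {u: False, p: False, r: False}
  {r: True, u: False, p: False}
  {p: True, u: False, r: False}
  {r: True, p: True, u: False}
  {u: True, r: False, p: False}
  {r: True, u: True, p: False}
  {p: True, u: True, r: False}


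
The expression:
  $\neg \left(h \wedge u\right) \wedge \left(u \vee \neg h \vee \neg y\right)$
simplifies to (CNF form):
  $\left(\neg h \vee \neg u\right) \wedge \left(\neg h \vee \neg y\right)$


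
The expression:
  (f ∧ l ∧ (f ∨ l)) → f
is always true.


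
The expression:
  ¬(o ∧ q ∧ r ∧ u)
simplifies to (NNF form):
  ¬o ∨ ¬q ∨ ¬r ∨ ¬u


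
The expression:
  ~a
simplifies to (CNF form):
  ~a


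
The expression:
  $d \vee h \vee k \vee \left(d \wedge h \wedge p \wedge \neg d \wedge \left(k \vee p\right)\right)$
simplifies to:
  $d \vee h \vee k$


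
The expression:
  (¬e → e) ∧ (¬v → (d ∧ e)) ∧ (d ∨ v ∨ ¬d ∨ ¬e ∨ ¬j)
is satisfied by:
  {e: True, d: True, v: True}
  {e: True, d: True, v: False}
  {e: True, v: True, d: False}


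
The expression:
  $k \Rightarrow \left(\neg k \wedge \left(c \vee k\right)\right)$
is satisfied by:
  {k: False}


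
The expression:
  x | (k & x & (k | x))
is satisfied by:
  {x: True}


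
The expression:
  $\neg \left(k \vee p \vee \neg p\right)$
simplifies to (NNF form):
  $\text{False}$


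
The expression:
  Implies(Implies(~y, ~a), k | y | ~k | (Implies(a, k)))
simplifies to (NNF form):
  True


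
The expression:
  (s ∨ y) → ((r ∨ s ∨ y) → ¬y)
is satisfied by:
  {y: False}


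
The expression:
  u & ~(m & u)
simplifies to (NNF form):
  u & ~m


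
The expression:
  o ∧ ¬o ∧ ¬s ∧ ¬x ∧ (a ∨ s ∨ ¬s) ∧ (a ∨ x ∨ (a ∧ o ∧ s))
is never true.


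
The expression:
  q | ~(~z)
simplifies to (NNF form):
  q | z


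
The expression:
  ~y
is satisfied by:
  {y: False}


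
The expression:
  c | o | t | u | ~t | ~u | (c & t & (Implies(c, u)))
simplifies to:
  True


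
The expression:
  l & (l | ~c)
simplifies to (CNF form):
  l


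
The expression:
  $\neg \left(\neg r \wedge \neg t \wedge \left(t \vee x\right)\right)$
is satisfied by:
  {r: True, t: True, x: False}
  {r: True, t: False, x: False}
  {t: True, r: False, x: False}
  {r: False, t: False, x: False}
  {r: True, x: True, t: True}
  {r: True, x: True, t: False}
  {x: True, t: True, r: False}


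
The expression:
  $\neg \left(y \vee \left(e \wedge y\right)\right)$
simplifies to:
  $\neg y$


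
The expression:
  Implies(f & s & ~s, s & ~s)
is always true.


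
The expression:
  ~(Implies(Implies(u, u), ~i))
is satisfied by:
  {i: True}


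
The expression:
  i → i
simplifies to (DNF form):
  True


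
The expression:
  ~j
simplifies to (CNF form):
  ~j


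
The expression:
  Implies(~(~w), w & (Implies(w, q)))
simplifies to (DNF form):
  q | ~w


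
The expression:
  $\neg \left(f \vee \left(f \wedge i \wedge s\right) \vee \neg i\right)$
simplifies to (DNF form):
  $i \wedge \neg f$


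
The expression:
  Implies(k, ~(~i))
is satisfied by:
  {i: True, k: False}
  {k: False, i: False}
  {k: True, i: True}


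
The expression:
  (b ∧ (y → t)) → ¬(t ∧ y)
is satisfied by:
  {t: False, y: False, b: False}
  {b: True, t: False, y: False}
  {y: True, t: False, b: False}
  {b: True, y: True, t: False}
  {t: True, b: False, y: False}
  {b: True, t: True, y: False}
  {y: True, t: True, b: False}


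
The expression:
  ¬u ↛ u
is always true.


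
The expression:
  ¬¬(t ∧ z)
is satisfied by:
  {t: True, z: True}


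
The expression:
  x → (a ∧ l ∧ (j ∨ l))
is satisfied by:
  {l: True, a: True, x: False}
  {l: True, a: False, x: False}
  {a: True, l: False, x: False}
  {l: False, a: False, x: False}
  {x: True, l: True, a: True}


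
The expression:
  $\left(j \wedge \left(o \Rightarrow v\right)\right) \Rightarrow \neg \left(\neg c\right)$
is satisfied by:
  {c: True, o: True, v: False, j: False}
  {c: True, o: False, v: False, j: False}
  {c: True, v: True, o: True, j: False}
  {c: True, v: True, o: False, j: False}
  {o: True, c: False, v: False, j: False}
  {o: False, c: False, v: False, j: False}
  {v: True, o: True, c: False, j: False}
  {v: True, o: False, c: False, j: False}
  {j: True, c: True, o: True, v: False}
  {j: True, c: True, o: False, v: False}
  {j: True, c: True, v: True, o: True}
  {j: True, c: True, v: True, o: False}
  {j: True, o: True, v: False, c: False}


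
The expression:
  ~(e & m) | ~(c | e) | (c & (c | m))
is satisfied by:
  {c: True, m: False, e: False}
  {m: False, e: False, c: False}
  {e: True, c: True, m: False}
  {e: True, m: False, c: False}
  {c: True, m: True, e: False}
  {m: True, c: False, e: False}
  {e: True, m: True, c: True}


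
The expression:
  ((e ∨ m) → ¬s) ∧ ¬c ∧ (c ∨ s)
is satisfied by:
  {s: True, e: False, c: False, m: False}


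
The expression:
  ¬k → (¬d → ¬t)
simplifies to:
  d ∨ k ∨ ¬t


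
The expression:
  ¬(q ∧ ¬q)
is always true.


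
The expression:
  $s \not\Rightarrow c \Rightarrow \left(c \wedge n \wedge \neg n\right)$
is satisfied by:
  {c: True, s: False}
  {s: False, c: False}
  {s: True, c: True}


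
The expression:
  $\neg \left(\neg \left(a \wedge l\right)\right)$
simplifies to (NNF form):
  $a \wedge l$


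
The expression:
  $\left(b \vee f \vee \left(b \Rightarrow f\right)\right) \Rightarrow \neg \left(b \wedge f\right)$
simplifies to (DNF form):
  $\neg b \vee \neg f$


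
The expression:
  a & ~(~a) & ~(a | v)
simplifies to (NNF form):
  False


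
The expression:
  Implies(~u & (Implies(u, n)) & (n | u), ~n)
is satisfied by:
  {u: True, n: False}
  {n: False, u: False}
  {n: True, u: True}


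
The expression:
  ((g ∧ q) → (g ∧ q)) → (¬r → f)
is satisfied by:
  {r: True, f: True}
  {r: True, f: False}
  {f: True, r: False}


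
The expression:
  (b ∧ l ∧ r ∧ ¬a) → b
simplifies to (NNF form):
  True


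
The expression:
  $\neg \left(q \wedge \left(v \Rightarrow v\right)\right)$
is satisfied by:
  {q: False}


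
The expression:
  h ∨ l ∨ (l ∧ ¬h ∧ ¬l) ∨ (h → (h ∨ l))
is always true.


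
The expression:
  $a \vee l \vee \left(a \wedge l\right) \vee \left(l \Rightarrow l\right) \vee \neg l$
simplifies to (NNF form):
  $\text{True}$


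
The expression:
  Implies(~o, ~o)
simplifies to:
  True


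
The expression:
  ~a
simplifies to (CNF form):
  ~a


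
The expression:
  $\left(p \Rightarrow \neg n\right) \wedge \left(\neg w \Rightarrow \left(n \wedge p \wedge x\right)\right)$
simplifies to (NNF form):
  $w \wedge \left(\neg n \vee \neg p\right)$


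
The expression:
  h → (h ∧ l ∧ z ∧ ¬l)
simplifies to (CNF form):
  ¬h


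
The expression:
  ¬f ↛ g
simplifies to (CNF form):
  g ∨ ¬f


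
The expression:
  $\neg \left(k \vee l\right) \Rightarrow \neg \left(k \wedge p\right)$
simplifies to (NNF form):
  $\text{True}$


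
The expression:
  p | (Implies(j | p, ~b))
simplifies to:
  p | ~b | ~j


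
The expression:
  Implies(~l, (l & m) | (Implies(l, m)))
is always true.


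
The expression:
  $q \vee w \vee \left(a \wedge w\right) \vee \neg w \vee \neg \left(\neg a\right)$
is always true.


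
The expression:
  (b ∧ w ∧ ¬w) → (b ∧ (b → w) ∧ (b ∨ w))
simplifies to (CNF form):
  True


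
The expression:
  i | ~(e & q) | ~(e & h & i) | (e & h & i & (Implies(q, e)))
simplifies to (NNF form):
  True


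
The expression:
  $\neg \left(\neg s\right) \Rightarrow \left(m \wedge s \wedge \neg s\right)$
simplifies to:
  $\neg s$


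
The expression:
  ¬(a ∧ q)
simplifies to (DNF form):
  ¬a ∨ ¬q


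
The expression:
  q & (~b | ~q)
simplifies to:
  q & ~b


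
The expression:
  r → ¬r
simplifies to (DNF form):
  ¬r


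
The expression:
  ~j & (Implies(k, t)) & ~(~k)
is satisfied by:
  {t: True, k: True, j: False}


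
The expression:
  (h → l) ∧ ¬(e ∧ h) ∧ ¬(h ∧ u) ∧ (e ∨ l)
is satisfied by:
  {l: True, u: False, h: False, e: False}
  {l: True, e: True, u: False, h: False}
  {e: True, u: False, h: False, l: False}
  {l: True, u: True, h: False, e: False}
  {l: True, e: True, u: True, h: False}
  {e: True, u: True, h: False, l: False}
  {l: True, h: True, u: False, e: False}


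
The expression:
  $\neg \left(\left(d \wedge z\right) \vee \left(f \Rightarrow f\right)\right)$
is never true.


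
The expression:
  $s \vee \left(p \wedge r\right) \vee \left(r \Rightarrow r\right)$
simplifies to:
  $\text{True}$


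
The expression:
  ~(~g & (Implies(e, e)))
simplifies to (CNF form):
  g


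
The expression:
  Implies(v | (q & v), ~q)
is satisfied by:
  {v: False, q: False}
  {q: True, v: False}
  {v: True, q: False}


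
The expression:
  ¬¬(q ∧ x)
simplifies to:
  q ∧ x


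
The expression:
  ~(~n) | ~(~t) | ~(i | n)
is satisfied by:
  {n: True, t: True, i: False}
  {n: True, t: False, i: False}
  {t: True, n: False, i: False}
  {n: False, t: False, i: False}
  {n: True, i: True, t: True}
  {n: True, i: True, t: False}
  {i: True, t: True, n: False}


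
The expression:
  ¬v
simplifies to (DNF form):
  ¬v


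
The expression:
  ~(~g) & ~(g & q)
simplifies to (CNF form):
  g & ~q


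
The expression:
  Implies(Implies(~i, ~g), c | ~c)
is always true.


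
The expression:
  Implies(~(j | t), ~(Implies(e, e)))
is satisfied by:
  {t: True, j: True}
  {t: True, j: False}
  {j: True, t: False}


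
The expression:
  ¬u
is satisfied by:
  {u: False}


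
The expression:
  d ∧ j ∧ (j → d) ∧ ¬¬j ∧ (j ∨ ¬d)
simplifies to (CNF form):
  d ∧ j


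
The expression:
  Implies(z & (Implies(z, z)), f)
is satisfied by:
  {f: True, z: False}
  {z: False, f: False}
  {z: True, f: True}


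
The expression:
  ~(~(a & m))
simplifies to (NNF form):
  a & m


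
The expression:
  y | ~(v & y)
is always true.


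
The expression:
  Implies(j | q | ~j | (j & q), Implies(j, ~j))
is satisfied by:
  {j: False}


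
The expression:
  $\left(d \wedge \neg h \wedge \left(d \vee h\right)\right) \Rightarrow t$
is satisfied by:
  {t: True, h: True, d: False}
  {t: True, h: False, d: False}
  {h: True, t: False, d: False}
  {t: False, h: False, d: False}
  {d: True, t: True, h: True}
  {d: True, t: True, h: False}
  {d: True, h: True, t: False}


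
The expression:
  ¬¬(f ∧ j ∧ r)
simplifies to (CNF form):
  f ∧ j ∧ r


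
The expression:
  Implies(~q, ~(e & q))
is always true.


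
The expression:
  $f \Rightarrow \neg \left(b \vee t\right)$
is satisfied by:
  {t: False, f: False, b: False}
  {b: True, t: False, f: False}
  {t: True, b: False, f: False}
  {b: True, t: True, f: False}
  {f: True, b: False, t: False}


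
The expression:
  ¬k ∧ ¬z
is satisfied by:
  {z: False, k: False}


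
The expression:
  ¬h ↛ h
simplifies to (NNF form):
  True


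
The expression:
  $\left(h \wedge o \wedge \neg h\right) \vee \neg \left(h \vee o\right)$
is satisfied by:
  {o: False, h: False}


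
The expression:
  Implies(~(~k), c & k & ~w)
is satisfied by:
  {c: True, k: False, w: False}
  {c: False, k: False, w: False}
  {w: True, c: True, k: False}
  {w: True, c: False, k: False}
  {k: True, c: True, w: False}


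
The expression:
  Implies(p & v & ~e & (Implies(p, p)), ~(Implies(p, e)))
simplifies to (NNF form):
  True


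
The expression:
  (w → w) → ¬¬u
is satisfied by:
  {u: True}


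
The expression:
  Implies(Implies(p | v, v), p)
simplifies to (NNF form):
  p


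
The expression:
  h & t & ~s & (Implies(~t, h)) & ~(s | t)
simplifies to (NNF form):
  False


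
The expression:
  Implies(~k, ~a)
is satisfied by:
  {k: True, a: False}
  {a: False, k: False}
  {a: True, k: True}


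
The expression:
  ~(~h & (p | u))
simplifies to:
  h | (~p & ~u)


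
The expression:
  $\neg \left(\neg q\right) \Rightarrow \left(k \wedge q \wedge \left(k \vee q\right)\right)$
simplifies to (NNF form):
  $k \vee \neg q$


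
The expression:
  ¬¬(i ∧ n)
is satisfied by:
  {i: True, n: True}


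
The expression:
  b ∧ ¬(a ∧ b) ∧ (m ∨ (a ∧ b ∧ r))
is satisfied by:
  {m: True, b: True, a: False}


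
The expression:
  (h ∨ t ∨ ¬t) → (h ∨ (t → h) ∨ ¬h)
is always true.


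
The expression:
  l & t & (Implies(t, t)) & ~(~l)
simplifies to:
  l & t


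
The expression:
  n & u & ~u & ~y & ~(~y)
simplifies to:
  False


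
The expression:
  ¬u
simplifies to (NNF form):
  ¬u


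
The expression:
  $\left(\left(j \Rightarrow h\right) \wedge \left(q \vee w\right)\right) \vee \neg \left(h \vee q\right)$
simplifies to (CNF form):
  $\left(h \vee w \vee \neg h\right) \wedge \left(h \vee \neg h \vee \neg q\right) \wedge \left(h \vee \neg j \vee \neg q\right) \wedge \left(q \vee w \vee \neg h\right) \wedge \left(q \vee \neg h \vee \neg q\right) \wedge \left(q \vee \neg j \vee \neg q\right) \wedge \left(h \vee w \vee \neg h \vee \neg j\right) \wedge \left(h \vee w \vee \neg h \vee \neg q\right) \wedge \left(h \vee w \vee \neg j \vee \neg q\right) \wedge \left(h \vee \neg h \vee \neg j \vee \neg q\right) \wedge \left(q \vee w \vee \neg h \vee \neg j\right) \wedge \left(q \vee w \vee \neg h \vee \neg q\right) \wedge \left(q \vee w \vee \neg j \vee \neg q\right) \wedge \left(q \vee \neg h \vee \neg j \vee \neg q\right)$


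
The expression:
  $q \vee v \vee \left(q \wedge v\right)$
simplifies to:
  $q \vee v$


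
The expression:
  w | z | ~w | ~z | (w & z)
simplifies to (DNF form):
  True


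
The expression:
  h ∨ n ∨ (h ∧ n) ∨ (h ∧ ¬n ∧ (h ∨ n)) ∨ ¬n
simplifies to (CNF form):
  True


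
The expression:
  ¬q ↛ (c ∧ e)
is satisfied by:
  {q: False, c: False, e: False}
  {e: True, q: False, c: False}
  {c: True, q: False, e: False}


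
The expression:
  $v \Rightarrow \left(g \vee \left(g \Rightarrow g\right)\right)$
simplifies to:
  $\text{True}$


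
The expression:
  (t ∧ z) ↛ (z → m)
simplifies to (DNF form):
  t ∧ z ∧ ¬m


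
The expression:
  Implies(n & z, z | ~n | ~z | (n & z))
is always true.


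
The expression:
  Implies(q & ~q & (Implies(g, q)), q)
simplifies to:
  True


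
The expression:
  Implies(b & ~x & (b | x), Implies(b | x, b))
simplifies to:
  True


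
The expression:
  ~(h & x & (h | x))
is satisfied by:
  {h: False, x: False}
  {x: True, h: False}
  {h: True, x: False}


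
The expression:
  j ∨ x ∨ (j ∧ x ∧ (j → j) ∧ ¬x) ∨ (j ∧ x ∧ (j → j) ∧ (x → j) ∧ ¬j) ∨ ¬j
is always true.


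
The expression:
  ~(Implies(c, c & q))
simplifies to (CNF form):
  c & ~q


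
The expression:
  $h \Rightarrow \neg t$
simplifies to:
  $\neg h \vee \neg t$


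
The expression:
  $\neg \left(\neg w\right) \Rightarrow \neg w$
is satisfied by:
  {w: False}


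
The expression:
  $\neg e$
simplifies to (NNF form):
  $\neg e$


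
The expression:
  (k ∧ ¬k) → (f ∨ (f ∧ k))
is always true.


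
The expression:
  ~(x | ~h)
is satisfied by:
  {h: True, x: False}


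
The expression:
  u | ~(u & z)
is always true.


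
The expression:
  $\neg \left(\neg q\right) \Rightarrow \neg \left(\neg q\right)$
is always true.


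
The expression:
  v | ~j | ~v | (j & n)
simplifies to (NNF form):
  True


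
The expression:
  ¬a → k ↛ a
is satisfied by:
  {a: True, k: True}
  {a: True, k: False}
  {k: True, a: False}


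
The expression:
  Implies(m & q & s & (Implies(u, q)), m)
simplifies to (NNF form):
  True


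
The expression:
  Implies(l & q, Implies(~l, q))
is always true.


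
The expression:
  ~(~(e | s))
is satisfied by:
  {e: True, s: True}
  {e: True, s: False}
  {s: True, e: False}


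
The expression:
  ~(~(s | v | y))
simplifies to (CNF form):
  s | v | y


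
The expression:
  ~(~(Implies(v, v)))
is always true.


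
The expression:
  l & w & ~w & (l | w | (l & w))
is never true.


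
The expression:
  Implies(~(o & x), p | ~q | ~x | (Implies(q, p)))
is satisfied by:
  {o: True, p: True, q: False, x: False}
  {o: True, p: False, q: False, x: False}
  {p: True, o: False, q: False, x: False}
  {o: False, p: False, q: False, x: False}
  {x: True, o: True, p: True, q: False}
  {x: True, o: True, p: False, q: False}
  {x: True, p: True, o: False, q: False}
  {x: True, p: False, o: False, q: False}
  {o: True, q: True, p: True, x: False}
  {o: True, q: True, p: False, x: False}
  {q: True, p: True, o: False, x: False}
  {q: True, o: False, p: False, x: False}
  {x: True, q: True, o: True, p: True}
  {x: True, q: True, o: True, p: False}
  {x: True, q: True, p: True, o: False}


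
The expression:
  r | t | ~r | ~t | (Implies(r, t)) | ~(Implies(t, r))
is always true.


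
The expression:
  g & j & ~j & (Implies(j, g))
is never true.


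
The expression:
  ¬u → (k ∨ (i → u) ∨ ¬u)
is always true.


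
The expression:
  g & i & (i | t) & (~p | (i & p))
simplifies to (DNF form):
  g & i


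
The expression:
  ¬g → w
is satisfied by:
  {g: True, w: True}
  {g: True, w: False}
  {w: True, g: False}


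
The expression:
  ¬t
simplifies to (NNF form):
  ¬t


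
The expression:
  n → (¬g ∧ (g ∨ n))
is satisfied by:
  {g: False, n: False}
  {n: True, g: False}
  {g: True, n: False}


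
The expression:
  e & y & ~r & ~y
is never true.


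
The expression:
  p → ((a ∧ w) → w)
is always true.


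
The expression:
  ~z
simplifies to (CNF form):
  ~z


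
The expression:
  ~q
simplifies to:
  ~q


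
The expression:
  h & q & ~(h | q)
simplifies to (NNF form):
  False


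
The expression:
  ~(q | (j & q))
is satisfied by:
  {q: False}


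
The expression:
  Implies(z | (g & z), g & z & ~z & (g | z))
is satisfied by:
  {z: False}


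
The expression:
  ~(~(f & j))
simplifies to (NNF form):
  f & j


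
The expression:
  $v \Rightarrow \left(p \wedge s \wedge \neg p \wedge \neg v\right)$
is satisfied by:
  {v: False}


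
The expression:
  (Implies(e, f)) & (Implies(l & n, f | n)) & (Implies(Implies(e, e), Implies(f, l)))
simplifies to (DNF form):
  (f & l) | (~e & ~f)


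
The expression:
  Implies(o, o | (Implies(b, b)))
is always true.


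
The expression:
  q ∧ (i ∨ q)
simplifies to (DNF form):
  q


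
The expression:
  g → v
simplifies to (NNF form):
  v ∨ ¬g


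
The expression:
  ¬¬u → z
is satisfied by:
  {z: True, u: False}
  {u: False, z: False}
  {u: True, z: True}


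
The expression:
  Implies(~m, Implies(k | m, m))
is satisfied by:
  {m: True, k: False}
  {k: False, m: False}
  {k: True, m: True}


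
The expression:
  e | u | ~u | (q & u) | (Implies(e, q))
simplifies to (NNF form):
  True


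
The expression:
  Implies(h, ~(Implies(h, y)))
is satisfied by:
  {h: False, y: False}
  {y: True, h: False}
  {h: True, y: False}


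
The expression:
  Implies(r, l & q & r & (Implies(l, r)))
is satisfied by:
  {l: True, q: True, r: False}
  {l: True, q: False, r: False}
  {q: True, l: False, r: False}
  {l: False, q: False, r: False}
  {r: True, l: True, q: True}


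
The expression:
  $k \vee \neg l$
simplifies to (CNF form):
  $k \vee \neg l$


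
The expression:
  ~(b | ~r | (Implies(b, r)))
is never true.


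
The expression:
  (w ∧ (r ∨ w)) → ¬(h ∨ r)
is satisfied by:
  {h: False, w: False, r: False}
  {r: True, h: False, w: False}
  {h: True, r: False, w: False}
  {r: True, h: True, w: False}
  {w: True, r: False, h: False}


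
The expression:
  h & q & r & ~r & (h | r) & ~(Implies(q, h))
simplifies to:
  False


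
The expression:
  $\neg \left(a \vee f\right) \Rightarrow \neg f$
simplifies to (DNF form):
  $\text{True}$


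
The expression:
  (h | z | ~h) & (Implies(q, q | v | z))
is always true.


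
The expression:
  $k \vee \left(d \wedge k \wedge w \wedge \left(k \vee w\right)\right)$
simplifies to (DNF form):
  $k$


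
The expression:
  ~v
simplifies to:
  ~v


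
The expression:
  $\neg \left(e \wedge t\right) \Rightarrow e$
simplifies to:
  $e$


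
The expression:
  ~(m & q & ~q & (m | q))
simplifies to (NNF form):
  True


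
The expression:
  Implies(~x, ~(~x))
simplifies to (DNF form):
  x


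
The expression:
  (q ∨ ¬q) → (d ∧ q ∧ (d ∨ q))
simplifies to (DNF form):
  d ∧ q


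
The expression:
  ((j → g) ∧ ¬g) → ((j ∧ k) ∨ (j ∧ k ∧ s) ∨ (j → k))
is always true.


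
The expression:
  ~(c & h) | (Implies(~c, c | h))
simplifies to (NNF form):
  True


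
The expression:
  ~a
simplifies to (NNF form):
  ~a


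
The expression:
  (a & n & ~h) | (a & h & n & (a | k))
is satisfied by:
  {a: True, n: True}


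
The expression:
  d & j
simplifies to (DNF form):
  d & j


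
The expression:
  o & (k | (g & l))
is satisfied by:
  {k: True, g: True, l: True, o: True}
  {k: True, g: True, o: True, l: False}
  {k: True, l: True, o: True, g: False}
  {k: True, o: True, l: False, g: False}
  {g: True, l: True, o: True, k: False}


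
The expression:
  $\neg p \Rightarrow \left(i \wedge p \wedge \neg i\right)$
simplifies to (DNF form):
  $p$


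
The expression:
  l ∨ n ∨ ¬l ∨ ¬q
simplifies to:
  True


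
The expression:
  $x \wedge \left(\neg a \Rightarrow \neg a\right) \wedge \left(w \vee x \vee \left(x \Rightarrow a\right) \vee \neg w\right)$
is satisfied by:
  {x: True}


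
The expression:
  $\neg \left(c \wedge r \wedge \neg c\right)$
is always true.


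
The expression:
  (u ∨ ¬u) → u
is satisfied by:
  {u: True}


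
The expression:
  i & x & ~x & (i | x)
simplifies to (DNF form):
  False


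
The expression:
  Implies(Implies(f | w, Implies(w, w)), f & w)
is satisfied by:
  {w: True, f: True}


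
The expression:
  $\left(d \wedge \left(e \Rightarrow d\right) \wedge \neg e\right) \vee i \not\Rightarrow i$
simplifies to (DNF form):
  $d \wedge \neg e$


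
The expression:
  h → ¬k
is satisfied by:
  {h: False, k: False}
  {k: True, h: False}
  {h: True, k: False}


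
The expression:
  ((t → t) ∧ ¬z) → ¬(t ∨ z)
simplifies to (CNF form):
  z ∨ ¬t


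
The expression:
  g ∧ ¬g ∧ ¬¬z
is never true.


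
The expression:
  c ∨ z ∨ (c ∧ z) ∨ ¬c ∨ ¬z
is always true.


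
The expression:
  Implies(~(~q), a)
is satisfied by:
  {a: True, q: False}
  {q: False, a: False}
  {q: True, a: True}


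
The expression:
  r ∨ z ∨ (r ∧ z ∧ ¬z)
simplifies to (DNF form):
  r ∨ z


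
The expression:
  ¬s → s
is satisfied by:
  {s: True}


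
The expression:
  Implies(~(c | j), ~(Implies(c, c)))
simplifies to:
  c | j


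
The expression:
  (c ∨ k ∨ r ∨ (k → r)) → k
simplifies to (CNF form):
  k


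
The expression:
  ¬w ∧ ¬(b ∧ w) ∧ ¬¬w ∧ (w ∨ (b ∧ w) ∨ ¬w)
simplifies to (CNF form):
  False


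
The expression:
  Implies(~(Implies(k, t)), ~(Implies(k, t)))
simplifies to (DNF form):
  True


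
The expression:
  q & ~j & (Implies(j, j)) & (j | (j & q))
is never true.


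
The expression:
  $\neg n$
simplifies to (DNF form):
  $\neg n$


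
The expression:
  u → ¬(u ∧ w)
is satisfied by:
  {w: False, u: False}
  {u: True, w: False}
  {w: True, u: False}


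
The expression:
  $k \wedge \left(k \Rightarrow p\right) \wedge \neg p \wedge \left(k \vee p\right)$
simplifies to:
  $\text{False}$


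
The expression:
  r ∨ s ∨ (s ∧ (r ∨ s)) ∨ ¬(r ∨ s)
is always true.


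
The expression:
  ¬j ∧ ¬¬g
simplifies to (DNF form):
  g ∧ ¬j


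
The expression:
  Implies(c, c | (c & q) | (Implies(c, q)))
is always true.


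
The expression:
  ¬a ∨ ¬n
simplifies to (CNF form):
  ¬a ∨ ¬n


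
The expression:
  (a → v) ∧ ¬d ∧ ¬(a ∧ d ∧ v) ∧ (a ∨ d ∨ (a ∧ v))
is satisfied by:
  {a: True, v: True, d: False}


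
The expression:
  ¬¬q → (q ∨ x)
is always true.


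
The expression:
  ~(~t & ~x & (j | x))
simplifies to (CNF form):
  t | x | ~j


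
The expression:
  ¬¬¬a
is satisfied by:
  {a: False}


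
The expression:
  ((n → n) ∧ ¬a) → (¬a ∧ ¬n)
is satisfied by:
  {a: True, n: False}
  {n: False, a: False}
  {n: True, a: True}


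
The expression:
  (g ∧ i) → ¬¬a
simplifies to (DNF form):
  a ∨ ¬g ∨ ¬i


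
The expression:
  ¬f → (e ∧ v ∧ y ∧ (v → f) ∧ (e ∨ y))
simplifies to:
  f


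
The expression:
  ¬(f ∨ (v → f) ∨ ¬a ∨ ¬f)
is never true.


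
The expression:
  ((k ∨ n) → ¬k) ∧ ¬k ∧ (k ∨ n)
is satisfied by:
  {n: True, k: False}


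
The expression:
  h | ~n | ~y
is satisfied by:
  {h: True, y: False, n: False}
  {h: False, y: False, n: False}
  {n: True, h: True, y: False}
  {n: True, h: False, y: False}
  {y: True, h: True, n: False}
  {y: True, h: False, n: False}
  {y: True, n: True, h: True}


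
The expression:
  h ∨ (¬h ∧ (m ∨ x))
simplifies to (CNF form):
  h ∨ m ∨ x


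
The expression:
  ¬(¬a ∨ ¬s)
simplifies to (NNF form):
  a ∧ s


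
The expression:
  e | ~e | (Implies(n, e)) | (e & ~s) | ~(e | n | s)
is always true.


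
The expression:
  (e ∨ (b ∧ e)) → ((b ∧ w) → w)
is always true.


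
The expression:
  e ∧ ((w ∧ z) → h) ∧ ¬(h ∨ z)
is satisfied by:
  {e: True, z: False, h: False}


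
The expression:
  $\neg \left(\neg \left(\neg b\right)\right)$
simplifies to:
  $\neg b$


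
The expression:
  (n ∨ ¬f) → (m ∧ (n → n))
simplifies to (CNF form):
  (f ∨ m) ∧ (m ∨ ¬n)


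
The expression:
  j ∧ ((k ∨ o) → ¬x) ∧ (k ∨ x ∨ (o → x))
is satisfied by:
  {j: True, o: False, k: False, x: False}
  {j: True, x: True, o: False, k: False}
  {j: True, k: True, o: False, x: False}
  {j: True, k: True, o: True, x: False}


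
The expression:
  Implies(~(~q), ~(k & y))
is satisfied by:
  {k: False, q: False, y: False}
  {y: True, k: False, q: False}
  {q: True, k: False, y: False}
  {y: True, q: True, k: False}
  {k: True, y: False, q: False}
  {y: True, k: True, q: False}
  {q: True, k: True, y: False}
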